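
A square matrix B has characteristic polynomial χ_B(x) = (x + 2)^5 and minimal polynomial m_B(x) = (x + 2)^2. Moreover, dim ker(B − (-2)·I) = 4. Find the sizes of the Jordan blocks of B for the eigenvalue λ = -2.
Block sizes for λ = -2: [2, 1, 1, 1]

Step 1 — from the characteristic polynomial, algebraic multiplicity of λ = -2 is 5. From dim ker(B − (-2)·I) = 4, there are exactly 4 Jordan blocks for λ = -2.
Step 2 — from the minimal polynomial, the factor (x + 2)^2 tells us the largest block for λ = -2 has size 2.
Step 3 — with total size 5, 4 blocks, and largest block 2, the block sizes (in nonincreasing order) are [2, 1, 1, 1].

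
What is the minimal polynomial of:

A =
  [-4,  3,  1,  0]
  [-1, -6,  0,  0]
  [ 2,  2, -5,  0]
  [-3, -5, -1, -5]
x^3 + 15*x^2 + 75*x + 125

The characteristic polynomial is χ_A(x) = (x + 5)^4, so the eigenvalues are known. The minimal polynomial is
  m_A(x) = Π_λ (x − λ)^{k_λ}
where k_λ is the size of the *largest* Jordan block for λ (equivalently, the smallest k with (A − λI)^k v = 0 for every generalised eigenvector v of λ).

  λ = -5: largest Jordan block has size 3, contributing (x + 5)^3

So m_A(x) = (x + 5)^3 = x^3 + 15*x^2 + 75*x + 125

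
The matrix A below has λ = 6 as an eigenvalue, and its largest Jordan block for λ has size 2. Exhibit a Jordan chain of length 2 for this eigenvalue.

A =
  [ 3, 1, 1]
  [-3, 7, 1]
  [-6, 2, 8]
A Jordan chain for λ = 6 of length 2:
v_1 = (-3, -3, -6)ᵀ
v_2 = (1, 0, 0)ᵀ

Let N = A − (6)·I. We want v_2 with N^2 v_2 = 0 but N^1 v_2 ≠ 0; then v_{j-1} := N · v_j for j = 2, …, 2.

Pick v_2 = (1, 0, 0)ᵀ.
Then v_1 = N · v_2 = (-3, -3, -6)ᵀ.

Sanity check: (A − (6)·I) v_1 = (0, 0, 0)ᵀ = 0. ✓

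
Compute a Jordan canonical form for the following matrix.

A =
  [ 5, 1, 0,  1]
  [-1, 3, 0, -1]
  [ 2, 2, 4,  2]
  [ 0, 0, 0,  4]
J_2(4) ⊕ J_1(4) ⊕ J_1(4)

The characteristic polynomial is
  det(x·I − A) = x^4 - 16*x^3 + 96*x^2 - 256*x + 256 = (x - 4)^4

Eigenvalues and multiplicities (the geometric multiplicity of λ is n − rank(A − λI), which equals the number of Jordan blocks for λ):
  λ = 4: algebraic multiplicity = 4, geometric multiplicity = 3

Determining the block sizes for each eigenvalue:
  λ = 4: 3 blocks summing to 4 forces exactly one block of size 2 and the rest size 1 → block sizes [2, 1, 1]

Assembling the blocks gives a Jordan form
J =
  [4, 1, 0, 0]
  [0, 4, 0, 0]
  [0, 0, 4, 0]
  [0, 0, 0, 4]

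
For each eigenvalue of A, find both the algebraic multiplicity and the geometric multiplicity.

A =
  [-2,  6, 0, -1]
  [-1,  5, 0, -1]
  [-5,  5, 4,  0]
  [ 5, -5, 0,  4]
λ = -1: alg = 1, geom = 1; λ = 4: alg = 3, geom = 2

Step 1 — factor the characteristic polynomial to read off the algebraic multiplicities:
  χ_A(x) = (x - 4)^3*(x + 1)

Step 2 — compute geometric multiplicities via the rank-nullity identity g(λ) = n − rank(A − λI):
  rank(A − (-1)·I) = 3, so dim ker(A − (-1)·I) = n − 3 = 1
  rank(A − (4)·I) = 2, so dim ker(A − (4)·I) = n − 2 = 2

Summary:
  λ = -1: algebraic multiplicity = 1, geometric multiplicity = 1
  λ = 4: algebraic multiplicity = 3, geometric multiplicity = 2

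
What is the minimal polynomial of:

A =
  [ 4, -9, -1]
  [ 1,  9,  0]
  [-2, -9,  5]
x^3 - 18*x^2 + 108*x - 216

The characteristic polynomial is χ_A(x) = (x - 6)^3, so the eigenvalues are known. The minimal polynomial is
  m_A(x) = Π_λ (x − λ)^{k_λ}
where k_λ is the size of the *largest* Jordan block for λ (equivalently, the smallest k with (A − λI)^k v = 0 for every generalised eigenvector v of λ).

  λ = 6: largest Jordan block has size 3, contributing (x − 6)^3

So m_A(x) = (x - 6)^3 = x^3 - 18*x^2 + 108*x - 216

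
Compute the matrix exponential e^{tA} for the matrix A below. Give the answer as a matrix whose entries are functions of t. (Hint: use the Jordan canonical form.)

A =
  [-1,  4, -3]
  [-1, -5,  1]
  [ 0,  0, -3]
e^{tA} =
  [2*t*exp(-3*t) + exp(-3*t), 4*t*exp(-3*t), -t^2*exp(-3*t) - 3*t*exp(-3*t)]
  [-t*exp(-3*t), -2*t*exp(-3*t) + exp(-3*t), t^2*exp(-3*t)/2 + t*exp(-3*t)]
  [0, 0, exp(-3*t)]

Strategy: write A = P · J · P⁻¹ where J is a Jordan canonical form, so e^{tA} = P · e^{tJ} · P⁻¹, and e^{tJ} can be computed block-by-block.

A has Jordan form
J =
  [-3,  1,  0]
  [ 0, -3,  1]
  [ 0,  0, -3]
(up to reordering of blocks).

Per-block formulas:
  For a 3×3 Jordan block J_3(-3): exp(t · J_3(-3)) = e^(-3t)·(I + t·N + (t^2/2)·N^2), where N is the 3×3 nilpotent shift.

After assembling e^{tJ} and conjugating by P, we get:

e^{tA} =
  [2*t*exp(-3*t) + exp(-3*t), 4*t*exp(-3*t), -t^2*exp(-3*t) - 3*t*exp(-3*t)]
  [-t*exp(-3*t), -2*t*exp(-3*t) + exp(-3*t), t^2*exp(-3*t)/2 + t*exp(-3*t)]
  [0, 0, exp(-3*t)]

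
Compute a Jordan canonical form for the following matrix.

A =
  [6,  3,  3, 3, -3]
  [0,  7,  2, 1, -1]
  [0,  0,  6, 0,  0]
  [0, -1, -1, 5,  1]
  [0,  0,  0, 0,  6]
J_3(6) ⊕ J_1(6) ⊕ J_1(6)

The characteristic polynomial is
  det(x·I − A) = x^5 - 30*x^4 + 360*x^3 - 2160*x^2 + 6480*x - 7776 = (x - 6)^5

Eigenvalues and multiplicities (the geometric multiplicity of λ is n − rank(A − λI), which equals the number of Jordan blocks for λ):
  λ = 6: algebraic multiplicity = 5, geometric multiplicity = 3

Determining the block sizes for each eigenvalue:
  λ = 6: with am = 5 and gm = 3, the partition is not yet determined (e.g. several partitions of 5 into 3 parts exist). Let N = A − (6)·I. Computing rank(N^1) = 2, rank(N^2) = 1, rank(N^3) = 0; the number of blocks of size ≥ j is rank(N^{j−1}) − rank(N^j), giving [3, 1, 1]. So we have 1 block(s) of size 3, 2 block(s) of size 1 → block sizes [3, 1, 1]

Assembling the blocks gives a Jordan form
J =
  [6, 1, 0, 0, 0]
  [0, 6, 1, 0, 0]
  [0, 0, 6, 0, 0]
  [0, 0, 0, 6, 0]
  [0, 0, 0, 0, 6]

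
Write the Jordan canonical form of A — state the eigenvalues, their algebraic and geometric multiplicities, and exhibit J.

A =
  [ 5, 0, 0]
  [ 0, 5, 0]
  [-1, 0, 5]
J_2(5) ⊕ J_1(5)

The characteristic polynomial is
  det(x·I − A) = x^3 - 15*x^2 + 75*x - 125 = (x - 5)^3

Eigenvalues and multiplicities (the geometric multiplicity of λ is n − rank(A − λI), which equals the number of Jordan blocks for λ):
  λ = 5: algebraic multiplicity = 3, geometric multiplicity = 2

Determining the block sizes for each eigenvalue:
  λ = 5: 2 blocks summing to 3 forces exactly one block of size 2 and the rest size 1 → block sizes [2, 1]

Assembling the blocks gives a Jordan form
J =
  [5, 1, 0]
  [0, 5, 0]
  [0, 0, 5]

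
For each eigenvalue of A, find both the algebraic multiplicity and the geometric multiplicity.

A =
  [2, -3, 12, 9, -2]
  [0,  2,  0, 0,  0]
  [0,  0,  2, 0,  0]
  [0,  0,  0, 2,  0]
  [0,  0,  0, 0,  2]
λ = 2: alg = 5, geom = 4

Step 1 — factor the characteristic polynomial to read off the algebraic multiplicities:
  χ_A(x) = (x - 2)^5

Step 2 — compute geometric multiplicities via the rank-nullity identity g(λ) = n − rank(A − λI):
  rank(A − (2)·I) = 1, so dim ker(A − (2)·I) = n − 1 = 4

Summary:
  λ = 2: algebraic multiplicity = 5, geometric multiplicity = 4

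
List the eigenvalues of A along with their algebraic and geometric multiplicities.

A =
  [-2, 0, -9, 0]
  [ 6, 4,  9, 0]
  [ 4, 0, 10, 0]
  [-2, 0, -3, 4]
λ = 4: alg = 4, geom = 3

Step 1 — factor the characteristic polynomial to read off the algebraic multiplicities:
  χ_A(x) = (x - 4)^4

Step 2 — compute geometric multiplicities via the rank-nullity identity g(λ) = n − rank(A − λI):
  rank(A − (4)·I) = 1, so dim ker(A − (4)·I) = n − 1 = 3

Summary:
  λ = 4: algebraic multiplicity = 4, geometric multiplicity = 3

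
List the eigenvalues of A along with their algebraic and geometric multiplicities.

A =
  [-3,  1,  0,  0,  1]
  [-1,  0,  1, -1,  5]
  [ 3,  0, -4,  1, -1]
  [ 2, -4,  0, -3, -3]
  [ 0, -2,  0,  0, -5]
λ = -3: alg = 5, geom = 2

Step 1 — factor the characteristic polynomial to read off the algebraic multiplicities:
  χ_A(x) = (x + 3)^5

Step 2 — compute geometric multiplicities via the rank-nullity identity g(λ) = n − rank(A − λI):
  rank(A − (-3)·I) = 3, so dim ker(A − (-3)·I) = n − 3 = 2

Summary:
  λ = -3: algebraic multiplicity = 5, geometric multiplicity = 2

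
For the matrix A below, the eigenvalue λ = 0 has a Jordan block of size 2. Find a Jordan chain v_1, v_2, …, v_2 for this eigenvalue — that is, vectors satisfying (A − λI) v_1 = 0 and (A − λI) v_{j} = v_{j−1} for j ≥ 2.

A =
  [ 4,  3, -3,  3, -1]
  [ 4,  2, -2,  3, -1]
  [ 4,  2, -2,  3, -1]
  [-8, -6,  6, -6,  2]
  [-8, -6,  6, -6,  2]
A Jordan chain for λ = 0 of length 2:
v_1 = (4, 4, 4, -8, -8)ᵀ
v_2 = (1, 0, 0, 0, 0)ᵀ

Let N = A − (0)·I. We want v_2 with N^2 v_2 = 0 but N^1 v_2 ≠ 0; then v_{j-1} := N · v_j for j = 2, …, 2.

Pick v_2 = (1, 0, 0, 0, 0)ᵀ.
Then v_1 = N · v_2 = (4, 4, 4, -8, -8)ᵀ.

Sanity check: (A − (0)·I) v_1 = (0, 0, 0, 0, 0)ᵀ = 0. ✓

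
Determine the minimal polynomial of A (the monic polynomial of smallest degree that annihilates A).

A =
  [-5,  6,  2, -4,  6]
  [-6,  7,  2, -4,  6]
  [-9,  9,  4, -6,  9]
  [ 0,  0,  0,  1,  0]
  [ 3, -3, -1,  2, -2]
x^2 - 2*x + 1

The characteristic polynomial is χ_A(x) = (x - 1)^5, so the eigenvalues are known. The minimal polynomial is
  m_A(x) = Π_λ (x − λ)^{k_λ}
where k_λ is the size of the *largest* Jordan block for λ (equivalently, the smallest k with (A − λI)^k v = 0 for every generalised eigenvector v of λ).

  λ = 1: largest Jordan block has size 2, contributing (x − 1)^2

So m_A(x) = (x - 1)^2 = x^2 - 2*x + 1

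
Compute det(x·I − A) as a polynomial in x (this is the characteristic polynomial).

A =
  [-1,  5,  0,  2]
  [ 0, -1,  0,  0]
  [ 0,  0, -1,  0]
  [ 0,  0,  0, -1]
x^4 + 4*x^3 + 6*x^2 + 4*x + 1

Expanding det(x·I − A) (e.g. by cofactor expansion or by noting that A is similar to its Jordan form J, which has the same characteristic polynomial as A) gives
  χ_A(x) = x^4 + 4*x^3 + 6*x^2 + 4*x + 1
which factors as (x + 1)^4. The eigenvalues (with algebraic multiplicities) are λ = -1 with multiplicity 4.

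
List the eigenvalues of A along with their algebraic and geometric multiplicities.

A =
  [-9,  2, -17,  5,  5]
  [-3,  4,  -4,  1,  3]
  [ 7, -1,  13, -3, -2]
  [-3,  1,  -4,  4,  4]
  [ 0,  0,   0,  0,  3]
λ = 3: alg = 5, geom = 2

Step 1 — factor the characteristic polynomial to read off the algebraic multiplicities:
  χ_A(x) = (x - 3)^5

Step 2 — compute geometric multiplicities via the rank-nullity identity g(λ) = n − rank(A − λI):
  rank(A − (3)·I) = 3, so dim ker(A − (3)·I) = n − 3 = 2

Summary:
  λ = 3: algebraic multiplicity = 5, geometric multiplicity = 2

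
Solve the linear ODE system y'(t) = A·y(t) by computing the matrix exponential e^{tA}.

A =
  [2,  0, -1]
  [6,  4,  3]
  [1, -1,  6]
e^{tA} =
  [3*t^2*exp(4*t)/2 - 2*t*exp(4*t) + exp(4*t), t^2*exp(4*t)/2, -t*exp(4*t)]
  [-9*t^2*exp(4*t)/2 + 6*t*exp(4*t), -3*t^2*exp(4*t)/2 + exp(4*t), 3*t*exp(4*t)]
  [-3*t^2*exp(4*t) + t*exp(4*t), -t^2*exp(4*t) - t*exp(4*t), 2*t*exp(4*t) + exp(4*t)]

Strategy: write A = P · J · P⁻¹ where J is a Jordan canonical form, so e^{tA} = P · e^{tJ} · P⁻¹, and e^{tJ} can be computed block-by-block.

A has Jordan form
J =
  [4, 1, 0]
  [0, 4, 1]
  [0, 0, 4]
(up to reordering of blocks).

Per-block formulas:
  For a 3×3 Jordan block J_3(4): exp(t · J_3(4)) = e^(4t)·(I + t·N + (t^2/2)·N^2), where N is the 3×3 nilpotent shift.

After assembling e^{tJ} and conjugating by P, we get:

e^{tA} =
  [3*t^2*exp(4*t)/2 - 2*t*exp(4*t) + exp(4*t), t^2*exp(4*t)/2, -t*exp(4*t)]
  [-9*t^2*exp(4*t)/2 + 6*t*exp(4*t), -3*t^2*exp(4*t)/2 + exp(4*t), 3*t*exp(4*t)]
  [-3*t^2*exp(4*t) + t*exp(4*t), -t^2*exp(4*t) - t*exp(4*t), 2*t*exp(4*t) + exp(4*t)]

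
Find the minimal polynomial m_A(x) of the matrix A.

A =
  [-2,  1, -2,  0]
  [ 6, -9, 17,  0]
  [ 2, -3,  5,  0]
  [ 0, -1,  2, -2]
x^3 + 6*x^2 + 12*x + 8

The characteristic polynomial is χ_A(x) = (x + 2)^4, so the eigenvalues are known. The minimal polynomial is
  m_A(x) = Π_λ (x − λ)^{k_λ}
where k_λ is the size of the *largest* Jordan block for λ (equivalently, the smallest k with (A − λI)^k v = 0 for every generalised eigenvector v of λ).

  λ = -2: largest Jordan block has size 3, contributing (x + 2)^3

So m_A(x) = (x + 2)^3 = x^3 + 6*x^2 + 12*x + 8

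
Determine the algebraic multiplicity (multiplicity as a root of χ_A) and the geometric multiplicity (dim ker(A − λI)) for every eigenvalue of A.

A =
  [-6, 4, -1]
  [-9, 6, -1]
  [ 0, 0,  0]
λ = 0: alg = 3, geom = 1

Step 1 — factor the characteristic polynomial to read off the algebraic multiplicities:
  χ_A(x) = x^3

Step 2 — compute geometric multiplicities via the rank-nullity identity g(λ) = n − rank(A − λI):
  rank(A − (0)·I) = 2, so dim ker(A − (0)·I) = n − 2 = 1

Summary:
  λ = 0: algebraic multiplicity = 3, geometric multiplicity = 1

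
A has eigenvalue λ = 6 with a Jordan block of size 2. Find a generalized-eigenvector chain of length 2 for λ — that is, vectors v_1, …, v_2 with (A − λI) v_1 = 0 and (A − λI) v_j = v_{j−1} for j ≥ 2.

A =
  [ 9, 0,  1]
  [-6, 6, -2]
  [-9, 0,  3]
A Jordan chain for λ = 6 of length 2:
v_1 = (3, -6, -9)ᵀ
v_2 = (1, 0, 0)ᵀ

Let N = A − (6)·I. We want v_2 with N^2 v_2 = 0 but N^1 v_2 ≠ 0; then v_{j-1} := N · v_j for j = 2, …, 2.

Pick v_2 = (1, 0, 0)ᵀ.
Then v_1 = N · v_2 = (3, -6, -9)ᵀ.

Sanity check: (A − (6)·I) v_1 = (0, 0, 0)ᵀ = 0. ✓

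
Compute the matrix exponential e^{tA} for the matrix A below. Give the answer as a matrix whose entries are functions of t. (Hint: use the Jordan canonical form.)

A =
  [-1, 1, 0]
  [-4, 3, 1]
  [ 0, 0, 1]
e^{tA} =
  [-2*t*exp(t) + exp(t), t*exp(t), t^2*exp(t)/2]
  [-4*t*exp(t), 2*t*exp(t) + exp(t), t^2*exp(t) + t*exp(t)]
  [0, 0, exp(t)]

Strategy: write A = P · J · P⁻¹ where J is a Jordan canonical form, so e^{tA} = P · e^{tJ} · P⁻¹, and e^{tJ} can be computed block-by-block.

A has Jordan form
J =
  [1, 1, 0]
  [0, 1, 1]
  [0, 0, 1]
(up to reordering of blocks).

Per-block formulas:
  For a 3×3 Jordan block J_3(1): exp(t · J_3(1)) = e^(1t)·(I + t·N + (t^2/2)·N^2), where N is the 3×3 nilpotent shift.

After assembling e^{tJ} and conjugating by P, we get:

e^{tA} =
  [-2*t*exp(t) + exp(t), t*exp(t), t^2*exp(t)/2]
  [-4*t*exp(t), 2*t*exp(t) + exp(t), t^2*exp(t) + t*exp(t)]
  [0, 0, exp(t)]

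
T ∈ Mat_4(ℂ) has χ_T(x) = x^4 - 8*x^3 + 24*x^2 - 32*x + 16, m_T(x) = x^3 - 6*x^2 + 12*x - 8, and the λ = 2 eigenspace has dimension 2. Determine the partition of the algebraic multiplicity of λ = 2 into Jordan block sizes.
Block sizes for λ = 2: [3, 1]

Step 1 — from the characteristic polynomial, algebraic multiplicity of λ = 2 is 4. From dim ker(T − (2)·I) = 2, there are exactly 2 Jordan blocks for λ = 2.
Step 2 — from the minimal polynomial, the factor (x − 2)^3 tells us the largest block for λ = 2 has size 3.
Step 3 — with total size 4, 2 blocks, and largest block 3, the block sizes (in nonincreasing order) are [3, 1].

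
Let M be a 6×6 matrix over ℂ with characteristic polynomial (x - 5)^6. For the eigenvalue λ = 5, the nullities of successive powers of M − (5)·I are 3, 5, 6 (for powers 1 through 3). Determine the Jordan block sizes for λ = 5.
Block sizes for λ = 5: [3, 2, 1]

From the dimensions of kernels of powers, the number of Jordan blocks of size at least j is d_j − d_{j−1} where d_j = dim ker(N^j) (with d_0 = 0). Computing the differences gives [3, 2, 1].
The number of blocks of size exactly k is (#blocks of size ≥ k) − (#blocks of size ≥ k + 1), so the partition is: 1 block(s) of size 1, 1 block(s) of size 2, 1 block(s) of size 3.
In nonincreasing order the block sizes are [3, 2, 1].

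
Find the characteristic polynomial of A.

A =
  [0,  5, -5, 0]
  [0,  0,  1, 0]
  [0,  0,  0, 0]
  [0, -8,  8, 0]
x^4

Expanding det(x·I − A) (e.g. by cofactor expansion or by noting that A is similar to its Jordan form J, which has the same characteristic polynomial as A) gives
  χ_A(x) = x^4
which factors as x^4. The eigenvalues (with algebraic multiplicities) are λ = 0 with multiplicity 4.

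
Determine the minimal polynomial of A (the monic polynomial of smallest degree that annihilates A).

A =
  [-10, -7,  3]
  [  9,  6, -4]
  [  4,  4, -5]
x^3 + 9*x^2 + 27*x + 27

The characteristic polynomial is χ_A(x) = (x + 3)^3, so the eigenvalues are known. The minimal polynomial is
  m_A(x) = Π_λ (x − λ)^{k_λ}
where k_λ is the size of the *largest* Jordan block for λ (equivalently, the smallest k with (A − λI)^k v = 0 for every generalised eigenvector v of λ).

  λ = -3: largest Jordan block has size 3, contributing (x + 3)^3

So m_A(x) = (x + 3)^3 = x^3 + 9*x^2 + 27*x + 27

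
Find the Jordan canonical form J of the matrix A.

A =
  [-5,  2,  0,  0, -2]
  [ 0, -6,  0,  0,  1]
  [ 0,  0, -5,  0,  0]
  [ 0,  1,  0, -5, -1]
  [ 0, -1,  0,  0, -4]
J_2(-5) ⊕ J_1(-5) ⊕ J_1(-5) ⊕ J_1(-5)

The characteristic polynomial is
  det(x·I − A) = x^5 + 25*x^4 + 250*x^3 + 1250*x^2 + 3125*x + 3125 = (x + 5)^5

Eigenvalues and multiplicities (the geometric multiplicity of λ is n − rank(A − λI), which equals the number of Jordan blocks for λ):
  λ = -5: algebraic multiplicity = 5, geometric multiplicity = 4

Determining the block sizes for each eigenvalue:
  λ = -5: 4 blocks summing to 5 forces exactly one block of size 2 and the rest size 1 → block sizes [2, 1, 1, 1]

Assembling the blocks gives a Jordan form
J =
  [-5,  1,  0,  0,  0]
  [ 0, -5,  0,  0,  0]
  [ 0,  0, -5,  0,  0]
  [ 0,  0,  0, -5,  0]
  [ 0,  0,  0,  0, -5]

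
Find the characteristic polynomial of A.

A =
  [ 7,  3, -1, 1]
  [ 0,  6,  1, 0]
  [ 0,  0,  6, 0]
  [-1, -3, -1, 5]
x^4 - 24*x^3 + 216*x^2 - 864*x + 1296

Expanding det(x·I − A) (e.g. by cofactor expansion or by noting that A is similar to its Jordan form J, which has the same characteristic polynomial as A) gives
  χ_A(x) = x^4 - 24*x^3 + 216*x^2 - 864*x + 1296
which factors as (x - 6)^4. The eigenvalues (with algebraic multiplicities) are λ = 6 with multiplicity 4.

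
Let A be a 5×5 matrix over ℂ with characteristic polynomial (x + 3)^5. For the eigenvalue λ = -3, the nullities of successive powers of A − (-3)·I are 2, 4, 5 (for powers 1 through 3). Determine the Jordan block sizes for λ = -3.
Block sizes for λ = -3: [3, 2]

From the dimensions of kernels of powers, the number of Jordan blocks of size at least j is d_j − d_{j−1} where d_j = dim ker(N^j) (with d_0 = 0). Computing the differences gives [2, 2, 1].
The number of blocks of size exactly k is (#blocks of size ≥ k) − (#blocks of size ≥ k + 1), so the partition is: 1 block(s) of size 2, 1 block(s) of size 3.
In nonincreasing order the block sizes are [3, 2].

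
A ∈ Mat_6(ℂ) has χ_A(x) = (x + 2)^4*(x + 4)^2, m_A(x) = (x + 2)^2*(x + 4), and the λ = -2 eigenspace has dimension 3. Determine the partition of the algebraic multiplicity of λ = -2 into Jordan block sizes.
Block sizes for λ = -2: [2, 1, 1]

Step 1 — from the characteristic polynomial, algebraic multiplicity of λ = -2 is 4. From dim ker(A − (-2)·I) = 3, there are exactly 3 Jordan blocks for λ = -2.
Step 2 — from the minimal polynomial, the factor (x + 2)^2 tells us the largest block for λ = -2 has size 2.
Step 3 — with total size 4, 3 blocks, and largest block 2, the block sizes (in nonincreasing order) are [2, 1, 1].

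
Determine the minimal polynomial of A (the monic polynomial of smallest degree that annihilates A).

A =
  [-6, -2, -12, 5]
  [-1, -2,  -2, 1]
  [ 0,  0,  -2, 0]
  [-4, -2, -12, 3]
x^3 + 5*x^2 + 8*x + 4

The characteristic polynomial is χ_A(x) = (x + 1)*(x + 2)^3, so the eigenvalues are known. The minimal polynomial is
  m_A(x) = Π_λ (x − λ)^{k_λ}
where k_λ is the size of the *largest* Jordan block for λ (equivalently, the smallest k with (A − λI)^k v = 0 for every generalised eigenvector v of λ).

  λ = -2: largest Jordan block has size 2, contributing (x + 2)^2
  λ = -1: largest Jordan block has size 1, contributing (x + 1)

So m_A(x) = (x + 1)*(x + 2)^2 = x^3 + 5*x^2 + 8*x + 4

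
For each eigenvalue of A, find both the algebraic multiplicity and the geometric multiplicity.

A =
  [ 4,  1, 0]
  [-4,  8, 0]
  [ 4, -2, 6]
λ = 6: alg = 3, geom = 2

Step 1 — factor the characteristic polynomial to read off the algebraic multiplicities:
  χ_A(x) = (x - 6)^3

Step 2 — compute geometric multiplicities via the rank-nullity identity g(λ) = n − rank(A − λI):
  rank(A − (6)·I) = 1, so dim ker(A − (6)·I) = n − 1 = 2

Summary:
  λ = 6: algebraic multiplicity = 3, geometric multiplicity = 2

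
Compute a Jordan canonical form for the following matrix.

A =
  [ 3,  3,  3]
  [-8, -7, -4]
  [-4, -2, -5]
J_2(-3) ⊕ J_1(-3)

The characteristic polynomial is
  det(x·I − A) = x^3 + 9*x^2 + 27*x + 27 = (x + 3)^3

Eigenvalues and multiplicities (the geometric multiplicity of λ is n − rank(A − λI), which equals the number of Jordan blocks for λ):
  λ = -3: algebraic multiplicity = 3, geometric multiplicity = 2

Determining the block sizes for each eigenvalue:
  λ = -3: 2 blocks summing to 3 forces exactly one block of size 2 and the rest size 1 → block sizes [2, 1]

Assembling the blocks gives a Jordan form
J =
  [-3,  1,  0]
  [ 0, -3,  0]
  [ 0,  0, -3]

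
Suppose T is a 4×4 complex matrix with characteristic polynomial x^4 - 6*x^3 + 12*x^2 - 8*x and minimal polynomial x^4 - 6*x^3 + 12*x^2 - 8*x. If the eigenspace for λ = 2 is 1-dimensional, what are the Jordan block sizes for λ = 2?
Block sizes for λ = 2: [3]

Step 1 — from the characteristic polynomial, algebraic multiplicity of λ = 2 is 3. From dim ker(T − (2)·I) = 1, there are exactly 1 Jordan blocks for λ = 2.
Step 2 — from the minimal polynomial, the factor (x − 2)^3 tells us the largest block for λ = 2 has size 3.
Step 3 — with total size 3, 1 blocks, and largest block 3, the block sizes (in nonincreasing order) are [3].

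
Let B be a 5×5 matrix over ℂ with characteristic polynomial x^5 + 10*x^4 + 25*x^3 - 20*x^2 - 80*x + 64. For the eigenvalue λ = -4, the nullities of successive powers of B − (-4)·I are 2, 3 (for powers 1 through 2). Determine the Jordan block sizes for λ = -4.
Block sizes for λ = -4: [2, 1]

From the dimensions of kernels of powers, the number of Jordan blocks of size at least j is d_j − d_{j−1} where d_j = dim ker(N^j) (with d_0 = 0). Computing the differences gives [2, 1].
The number of blocks of size exactly k is (#blocks of size ≥ k) − (#blocks of size ≥ k + 1), so the partition is: 1 block(s) of size 1, 1 block(s) of size 2.
In nonincreasing order the block sizes are [2, 1].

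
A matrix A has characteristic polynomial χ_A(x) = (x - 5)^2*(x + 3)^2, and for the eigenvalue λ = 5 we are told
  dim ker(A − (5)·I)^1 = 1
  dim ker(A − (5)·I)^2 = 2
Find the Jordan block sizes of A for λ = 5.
Block sizes for λ = 5: [2]

From the dimensions of kernels of powers, the number of Jordan blocks of size at least j is d_j − d_{j−1} where d_j = dim ker(N^j) (with d_0 = 0). Computing the differences gives [1, 1].
The number of blocks of size exactly k is (#blocks of size ≥ k) − (#blocks of size ≥ k + 1), so the partition is: 1 block(s) of size 2.
In nonincreasing order the block sizes are [2].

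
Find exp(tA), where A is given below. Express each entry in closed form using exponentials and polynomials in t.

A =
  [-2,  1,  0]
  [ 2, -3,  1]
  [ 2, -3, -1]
e^{tA} =
  [t^2*exp(-2*t) + exp(-2*t), -t^2*exp(-2*t)/2 + t*exp(-2*t), t^2*exp(-2*t)/2]
  [2*t*exp(-2*t), -t*exp(-2*t) + exp(-2*t), t*exp(-2*t)]
  [-2*t^2*exp(-2*t) + 2*t*exp(-2*t), t^2*exp(-2*t) - 3*t*exp(-2*t), -t^2*exp(-2*t) + t*exp(-2*t) + exp(-2*t)]

Strategy: write A = P · J · P⁻¹ where J is a Jordan canonical form, so e^{tA} = P · e^{tJ} · P⁻¹, and e^{tJ} can be computed block-by-block.

A has Jordan form
J =
  [-2,  1,  0]
  [ 0, -2,  1]
  [ 0,  0, -2]
(up to reordering of blocks).

Per-block formulas:
  For a 3×3 Jordan block J_3(-2): exp(t · J_3(-2)) = e^(-2t)·(I + t·N + (t^2/2)·N^2), where N is the 3×3 nilpotent shift.

After assembling e^{tJ} and conjugating by P, we get:

e^{tA} =
  [t^2*exp(-2*t) + exp(-2*t), -t^2*exp(-2*t)/2 + t*exp(-2*t), t^2*exp(-2*t)/2]
  [2*t*exp(-2*t), -t*exp(-2*t) + exp(-2*t), t*exp(-2*t)]
  [-2*t^2*exp(-2*t) + 2*t*exp(-2*t), t^2*exp(-2*t) - 3*t*exp(-2*t), -t^2*exp(-2*t) + t*exp(-2*t) + exp(-2*t)]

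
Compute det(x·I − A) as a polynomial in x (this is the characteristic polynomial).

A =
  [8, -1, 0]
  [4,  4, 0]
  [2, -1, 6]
x^3 - 18*x^2 + 108*x - 216

Expanding det(x·I − A) (e.g. by cofactor expansion or by noting that A is similar to its Jordan form J, which has the same characteristic polynomial as A) gives
  χ_A(x) = x^3 - 18*x^2 + 108*x - 216
which factors as (x - 6)^3. The eigenvalues (with algebraic multiplicities) are λ = 6 with multiplicity 3.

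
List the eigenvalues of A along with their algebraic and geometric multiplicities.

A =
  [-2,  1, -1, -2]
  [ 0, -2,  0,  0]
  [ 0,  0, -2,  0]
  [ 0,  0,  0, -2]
λ = -2: alg = 4, geom = 3

Step 1 — factor the characteristic polynomial to read off the algebraic multiplicities:
  χ_A(x) = (x + 2)^4

Step 2 — compute geometric multiplicities via the rank-nullity identity g(λ) = n − rank(A − λI):
  rank(A − (-2)·I) = 1, so dim ker(A − (-2)·I) = n − 1 = 3

Summary:
  λ = -2: algebraic multiplicity = 4, geometric multiplicity = 3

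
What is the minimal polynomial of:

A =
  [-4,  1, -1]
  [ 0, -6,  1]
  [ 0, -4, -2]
x^3 + 12*x^2 + 48*x + 64

The characteristic polynomial is χ_A(x) = (x + 4)^3, so the eigenvalues are known. The minimal polynomial is
  m_A(x) = Π_λ (x − λ)^{k_λ}
where k_λ is the size of the *largest* Jordan block for λ (equivalently, the smallest k with (A − λI)^k v = 0 for every generalised eigenvector v of λ).

  λ = -4: largest Jordan block has size 3, contributing (x + 4)^3

So m_A(x) = (x + 4)^3 = x^3 + 12*x^2 + 48*x + 64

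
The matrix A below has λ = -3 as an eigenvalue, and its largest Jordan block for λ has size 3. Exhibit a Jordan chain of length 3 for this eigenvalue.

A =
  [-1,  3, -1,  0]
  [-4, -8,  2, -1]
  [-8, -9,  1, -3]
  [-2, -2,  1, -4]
A Jordan chain for λ = -3 of length 3:
v_1 = (0, -2, -6, -2)ᵀ
v_2 = (2, -4, -8, -2)ᵀ
v_3 = (1, 0, 0, 0)ᵀ

Let N = A − (-3)·I. We want v_3 with N^3 v_3 = 0 but N^2 v_3 ≠ 0; then v_{j-1} := N · v_j for j = 3, …, 2.

Pick v_3 = (1, 0, 0, 0)ᵀ.
Then v_2 = N · v_3 = (2, -4, -8, -2)ᵀ.
Then v_1 = N · v_2 = (0, -2, -6, -2)ᵀ.

Sanity check: (A − (-3)·I) v_1 = (0, 0, 0, 0)ᵀ = 0. ✓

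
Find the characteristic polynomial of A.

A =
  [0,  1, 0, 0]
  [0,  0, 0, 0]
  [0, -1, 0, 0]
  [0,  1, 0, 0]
x^4

Expanding det(x·I − A) (e.g. by cofactor expansion or by noting that A is similar to its Jordan form J, which has the same characteristic polynomial as A) gives
  χ_A(x) = x^4
which factors as x^4. The eigenvalues (with algebraic multiplicities) are λ = 0 with multiplicity 4.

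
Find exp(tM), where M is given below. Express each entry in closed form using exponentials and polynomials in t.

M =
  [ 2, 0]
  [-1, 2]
e^{tM} =
  [exp(2*t), 0]
  [-t*exp(2*t), exp(2*t)]

Strategy: write M = P · J · P⁻¹ where J is a Jordan canonical form, so e^{tM} = P · e^{tJ} · P⁻¹, and e^{tJ} can be computed block-by-block.

M has Jordan form
J =
  [2, 1]
  [0, 2]
(up to reordering of blocks).

Per-block formulas:
  For a 2×2 Jordan block J_2(2): exp(t · J_2(2)) = e^(2t)·(I + t·N), where N is the 2×2 nilpotent shift.

After assembling e^{tJ} and conjugating by P, we get:

e^{tM} =
  [exp(2*t), 0]
  [-t*exp(2*t), exp(2*t)]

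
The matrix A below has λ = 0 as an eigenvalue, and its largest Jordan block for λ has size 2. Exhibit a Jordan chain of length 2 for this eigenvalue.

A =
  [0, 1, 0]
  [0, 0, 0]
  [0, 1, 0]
A Jordan chain for λ = 0 of length 2:
v_1 = (1, 0, 1)ᵀ
v_2 = (0, 1, 0)ᵀ

Let N = A − (0)·I. We want v_2 with N^2 v_2 = 0 but N^1 v_2 ≠ 0; then v_{j-1} := N · v_j for j = 2, …, 2.

Pick v_2 = (0, 1, 0)ᵀ.
Then v_1 = N · v_2 = (1, 0, 1)ᵀ.

Sanity check: (A − (0)·I) v_1 = (0, 0, 0)ᵀ = 0. ✓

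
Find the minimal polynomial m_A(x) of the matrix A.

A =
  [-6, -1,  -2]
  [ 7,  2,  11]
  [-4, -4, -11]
x^3 + 15*x^2 + 75*x + 125

The characteristic polynomial is χ_A(x) = (x + 5)^3, so the eigenvalues are known. The minimal polynomial is
  m_A(x) = Π_λ (x − λ)^{k_λ}
where k_λ is the size of the *largest* Jordan block for λ (equivalently, the smallest k with (A − λI)^k v = 0 for every generalised eigenvector v of λ).

  λ = -5: largest Jordan block has size 3, contributing (x + 5)^3

So m_A(x) = (x + 5)^3 = x^3 + 15*x^2 + 75*x + 125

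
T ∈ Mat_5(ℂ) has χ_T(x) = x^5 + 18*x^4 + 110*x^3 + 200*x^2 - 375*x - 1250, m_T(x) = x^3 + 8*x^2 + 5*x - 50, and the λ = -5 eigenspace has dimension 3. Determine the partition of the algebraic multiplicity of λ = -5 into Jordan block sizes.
Block sizes for λ = -5: [2, 1, 1]

Step 1 — from the characteristic polynomial, algebraic multiplicity of λ = -5 is 4. From dim ker(T − (-5)·I) = 3, there are exactly 3 Jordan blocks for λ = -5.
Step 2 — from the minimal polynomial, the factor (x + 5)^2 tells us the largest block for λ = -5 has size 2.
Step 3 — with total size 4, 3 blocks, and largest block 2, the block sizes (in nonincreasing order) are [2, 1, 1].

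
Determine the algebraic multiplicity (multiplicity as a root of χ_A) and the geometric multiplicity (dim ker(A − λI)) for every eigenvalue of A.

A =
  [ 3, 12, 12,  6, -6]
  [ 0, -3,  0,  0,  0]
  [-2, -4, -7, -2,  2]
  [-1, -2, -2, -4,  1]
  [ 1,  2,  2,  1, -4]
λ = -3: alg = 5, geom = 4

Step 1 — factor the characteristic polynomial to read off the algebraic multiplicities:
  χ_A(x) = (x + 3)^5

Step 2 — compute geometric multiplicities via the rank-nullity identity g(λ) = n − rank(A − λI):
  rank(A − (-3)·I) = 1, so dim ker(A − (-3)·I) = n − 1 = 4

Summary:
  λ = -3: algebraic multiplicity = 5, geometric multiplicity = 4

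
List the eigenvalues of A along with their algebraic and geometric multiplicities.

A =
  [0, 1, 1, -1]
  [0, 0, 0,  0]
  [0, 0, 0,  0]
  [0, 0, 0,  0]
λ = 0: alg = 4, geom = 3

Step 1 — factor the characteristic polynomial to read off the algebraic multiplicities:
  χ_A(x) = x^4

Step 2 — compute geometric multiplicities via the rank-nullity identity g(λ) = n − rank(A − λI):
  rank(A − (0)·I) = 1, so dim ker(A − (0)·I) = n − 1 = 3

Summary:
  λ = 0: algebraic multiplicity = 4, geometric multiplicity = 3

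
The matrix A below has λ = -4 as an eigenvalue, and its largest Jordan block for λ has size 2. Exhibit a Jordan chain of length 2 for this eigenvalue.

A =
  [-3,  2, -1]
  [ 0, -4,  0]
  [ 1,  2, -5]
A Jordan chain for λ = -4 of length 2:
v_1 = (1, 0, 1)ᵀ
v_2 = (1, 0, 0)ᵀ

Let N = A − (-4)·I. We want v_2 with N^2 v_2 = 0 but N^1 v_2 ≠ 0; then v_{j-1} := N · v_j for j = 2, …, 2.

Pick v_2 = (1, 0, 0)ᵀ.
Then v_1 = N · v_2 = (1, 0, 1)ᵀ.

Sanity check: (A − (-4)·I) v_1 = (0, 0, 0)ᵀ = 0. ✓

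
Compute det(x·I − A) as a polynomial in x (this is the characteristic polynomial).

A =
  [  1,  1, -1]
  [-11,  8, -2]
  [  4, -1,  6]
x^3 - 15*x^2 + 75*x - 125

Expanding det(x·I − A) (e.g. by cofactor expansion or by noting that A is similar to its Jordan form J, which has the same characteristic polynomial as A) gives
  χ_A(x) = x^3 - 15*x^2 + 75*x - 125
which factors as (x - 5)^3. The eigenvalues (with algebraic multiplicities) are λ = 5 with multiplicity 3.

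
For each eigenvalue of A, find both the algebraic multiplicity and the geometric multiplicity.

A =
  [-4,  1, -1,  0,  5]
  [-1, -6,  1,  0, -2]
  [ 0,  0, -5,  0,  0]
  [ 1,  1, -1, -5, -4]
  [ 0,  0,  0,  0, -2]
λ = -5: alg = 4, geom = 3; λ = -2: alg = 1, geom = 1

Step 1 — factor the characteristic polynomial to read off the algebraic multiplicities:
  χ_A(x) = (x + 2)*(x + 5)^4

Step 2 — compute geometric multiplicities via the rank-nullity identity g(λ) = n − rank(A − λI):
  rank(A − (-5)·I) = 2, so dim ker(A − (-5)·I) = n − 2 = 3
  rank(A − (-2)·I) = 4, so dim ker(A − (-2)·I) = n − 4 = 1

Summary:
  λ = -5: algebraic multiplicity = 4, geometric multiplicity = 3
  λ = -2: algebraic multiplicity = 1, geometric multiplicity = 1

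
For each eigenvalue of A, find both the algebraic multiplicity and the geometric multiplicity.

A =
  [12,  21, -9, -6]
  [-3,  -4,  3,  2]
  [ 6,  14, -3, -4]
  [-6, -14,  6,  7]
λ = 3: alg = 4, geom = 3

Step 1 — factor the characteristic polynomial to read off the algebraic multiplicities:
  χ_A(x) = (x - 3)^4

Step 2 — compute geometric multiplicities via the rank-nullity identity g(λ) = n − rank(A − λI):
  rank(A − (3)·I) = 1, so dim ker(A − (3)·I) = n − 1 = 3

Summary:
  λ = 3: algebraic multiplicity = 4, geometric multiplicity = 3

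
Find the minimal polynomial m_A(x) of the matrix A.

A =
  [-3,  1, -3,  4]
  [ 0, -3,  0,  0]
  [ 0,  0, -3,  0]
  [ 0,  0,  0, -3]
x^2 + 6*x + 9

The characteristic polynomial is χ_A(x) = (x + 3)^4, so the eigenvalues are known. The minimal polynomial is
  m_A(x) = Π_λ (x − λ)^{k_λ}
where k_λ is the size of the *largest* Jordan block for λ (equivalently, the smallest k with (A − λI)^k v = 0 for every generalised eigenvector v of λ).

  λ = -3: largest Jordan block has size 2, contributing (x + 3)^2

So m_A(x) = (x + 3)^2 = x^2 + 6*x + 9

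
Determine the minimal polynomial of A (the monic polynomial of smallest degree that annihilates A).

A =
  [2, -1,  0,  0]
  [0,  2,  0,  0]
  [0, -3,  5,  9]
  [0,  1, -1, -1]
x^2 - 4*x + 4

The characteristic polynomial is χ_A(x) = (x - 2)^4, so the eigenvalues are known. The minimal polynomial is
  m_A(x) = Π_λ (x − λ)^{k_λ}
where k_λ is the size of the *largest* Jordan block for λ (equivalently, the smallest k with (A − λI)^k v = 0 for every generalised eigenvector v of λ).

  λ = 2: largest Jordan block has size 2, contributing (x − 2)^2

So m_A(x) = (x - 2)^2 = x^2 - 4*x + 4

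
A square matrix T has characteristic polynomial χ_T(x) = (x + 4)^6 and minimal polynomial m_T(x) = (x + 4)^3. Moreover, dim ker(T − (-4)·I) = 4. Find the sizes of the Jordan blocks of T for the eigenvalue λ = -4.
Block sizes for λ = -4: [3, 1, 1, 1]

Step 1 — from the characteristic polynomial, algebraic multiplicity of λ = -4 is 6. From dim ker(T − (-4)·I) = 4, there are exactly 4 Jordan blocks for λ = -4.
Step 2 — from the minimal polynomial, the factor (x + 4)^3 tells us the largest block for λ = -4 has size 3.
Step 3 — with total size 6, 4 blocks, and largest block 3, the block sizes (in nonincreasing order) are [3, 1, 1, 1].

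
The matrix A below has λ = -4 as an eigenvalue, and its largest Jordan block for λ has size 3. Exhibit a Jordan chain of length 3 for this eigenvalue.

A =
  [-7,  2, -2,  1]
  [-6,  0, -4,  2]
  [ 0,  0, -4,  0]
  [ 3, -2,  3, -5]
A Jordan chain for λ = -4 of length 3:
v_1 = (1, 2, 0, -1)ᵀ
v_2 = (-2, -4, 0, 3)ᵀ
v_3 = (0, 0, 1, 0)ᵀ

Let N = A − (-4)·I. We want v_3 with N^3 v_3 = 0 but N^2 v_3 ≠ 0; then v_{j-1} := N · v_j for j = 3, …, 2.

Pick v_3 = (0, 0, 1, 0)ᵀ.
Then v_2 = N · v_3 = (-2, -4, 0, 3)ᵀ.
Then v_1 = N · v_2 = (1, 2, 0, -1)ᵀ.

Sanity check: (A − (-4)·I) v_1 = (0, 0, 0, 0)ᵀ = 0. ✓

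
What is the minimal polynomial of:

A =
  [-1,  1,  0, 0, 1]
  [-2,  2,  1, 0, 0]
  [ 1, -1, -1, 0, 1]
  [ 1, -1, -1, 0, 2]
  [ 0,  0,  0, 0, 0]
x^3

The characteristic polynomial is χ_A(x) = x^5, so the eigenvalues are known. The minimal polynomial is
  m_A(x) = Π_λ (x − λ)^{k_λ}
where k_λ is the size of the *largest* Jordan block for λ (equivalently, the smallest k with (A − λI)^k v = 0 for every generalised eigenvector v of λ).

  λ = 0: largest Jordan block has size 3, contributing (x − 0)^3

So m_A(x) = x^3 = x^3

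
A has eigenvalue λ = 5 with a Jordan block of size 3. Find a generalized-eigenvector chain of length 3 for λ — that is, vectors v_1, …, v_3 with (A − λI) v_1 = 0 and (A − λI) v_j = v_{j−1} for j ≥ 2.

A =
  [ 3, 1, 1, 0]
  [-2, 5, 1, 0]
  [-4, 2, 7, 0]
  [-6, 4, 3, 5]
A Jordan chain for λ = 5 of length 3:
v_1 = (-2, 0, -4, -8)ᵀ
v_2 = (-2, -2, -4, -6)ᵀ
v_3 = (1, 0, 0, 0)ᵀ

Let N = A − (5)·I. We want v_3 with N^3 v_3 = 0 but N^2 v_3 ≠ 0; then v_{j-1} := N · v_j for j = 3, …, 2.

Pick v_3 = (1, 0, 0, 0)ᵀ.
Then v_2 = N · v_3 = (-2, -2, -4, -6)ᵀ.
Then v_1 = N · v_2 = (-2, 0, -4, -8)ᵀ.

Sanity check: (A − (5)·I) v_1 = (0, 0, 0, 0)ᵀ = 0. ✓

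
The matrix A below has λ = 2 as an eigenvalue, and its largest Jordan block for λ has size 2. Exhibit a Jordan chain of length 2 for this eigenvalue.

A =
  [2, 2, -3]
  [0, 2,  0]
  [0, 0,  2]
A Jordan chain for λ = 2 of length 2:
v_1 = (2, 0, 0)ᵀ
v_2 = (0, 1, 0)ᵀ

Let N = A − (2)·I. We want v_2 with N^2 v_2 = 0 but N^1 v_2 ≠ 0; then v_{j-1} := N · v_j for j = 2, …, 2.

Pick v_2 = (0, 1, 0)ᵀ.
Then v_1 = N · v_2 = (2, 0, 0)ᵀ.

Sanity check: (A − (2)·I) v_1 = (0, 0, 0)ᵀ = 0. ✓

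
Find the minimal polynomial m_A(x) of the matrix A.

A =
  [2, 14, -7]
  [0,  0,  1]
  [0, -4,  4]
x^2 - 4*x + 4

The characteristic polynomial is χ_A(x) = (x - 2)^3, so the eigenvalues are known. The minimal polynomial is
  m_A(x) = Π_λ (x − λ)^{k_λ}
where k_λ is the size of the *largest* Jordan block for λ (equivalently, the smallest k with (A − λI)^k v = 0 for every generalised eigenvector v of λ).

  λ = 2: largest Jordan block has size 2, contributing (x − 2)^2

So m_A(x) = (x - 2)^2 = x^2 - 4*x + 4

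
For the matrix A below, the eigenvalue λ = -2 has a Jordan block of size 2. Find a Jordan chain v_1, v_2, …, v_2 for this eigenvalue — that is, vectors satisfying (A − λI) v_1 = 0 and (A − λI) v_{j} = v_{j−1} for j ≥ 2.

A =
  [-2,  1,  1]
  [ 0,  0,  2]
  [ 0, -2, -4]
A Jordan chain for λ = -2 of length 2:
v_1 = (1, 2, -2)ᵀ
v_2 = (0, 1, 0)ᵀ

Let N = A − (-2)·I. We want v_2 with N^2 v_2 = 0 but N^1 v_2 ≠ 0; then v_{j-1} := N · v_j for j = 2, …, 2.

Pick v_2 = (0, 1, 0)ᵀ.
Then v_1 = N · v_2 = (1, 2, -2)ᵀ.

Sanity check: (A − (-2)·I) v_1 = (0, 0, 0)ᵀ = 0. ✓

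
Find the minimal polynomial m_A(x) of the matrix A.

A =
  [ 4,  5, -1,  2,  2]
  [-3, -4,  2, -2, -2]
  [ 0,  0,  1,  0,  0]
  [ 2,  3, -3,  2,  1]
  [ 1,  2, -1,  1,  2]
x^3 - 3*x^2 + 3*x - 1

The characteristic polynomial is χ_A(x) = (x - 1)^5, so the eigenvalues are known. The minimal polynomial is
  m_A(x) = Π_λ (x − λ)^{k_λ}
where k_λ is the size of the *largest* Jordan block for λ (equivalently, the smallest k with (A − λI)^k v = 0 for every generalised eigenvector v of λ).

  λ = 1: largest Jordan block has size 3, contributing (x − 1)^3

So m_A(x) = (x - 1)^3 = x^3 - 3*x^2 + 3*x - 1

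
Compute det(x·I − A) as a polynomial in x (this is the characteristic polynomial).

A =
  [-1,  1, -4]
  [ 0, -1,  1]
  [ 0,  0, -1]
x^3 + 3*x^2 + 3*x + 1

Expanding det(x·I − A) (e.g. by cofactor expansion or by noting that A is similar to its Jordan form J, which has the same characteristic polynomial as A) gives
  χ_A(x) = x^3 + 3*x^2 + 3*x + 1
which factors as (x + 1)^3. The eigenvalues (with algebraic multiplicities) are λ = -1 with multiplicity 3.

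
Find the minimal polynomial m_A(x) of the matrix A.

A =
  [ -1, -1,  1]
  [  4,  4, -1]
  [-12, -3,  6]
x^2 - 6*x + 9

The characteristic polynomial is χ_A(x) = (x - 3)^3, so the eigenvalues are known. The minimal polynomial is
  m_A(x) = Π_λ (x − λ)^{k_λ}
where k_λ is the size of the *largest* Jordan block for λ (equivalently, the smallest k with (A − λI)^k v = 0 for every generalised eigenvector v of λ).

  λ = 3: largest Jordan block has size 2, contributing (x − 3)^2

So m_A(x) = (x - 3)^2 = x^2 - 6*x + 9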